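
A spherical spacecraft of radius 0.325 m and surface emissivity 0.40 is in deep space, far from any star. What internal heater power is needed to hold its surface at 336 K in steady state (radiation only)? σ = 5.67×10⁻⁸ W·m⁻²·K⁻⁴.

P ≈ 384 W

P = εσ·4πr²·T⁴.
4πr² = 1.327 m²; T⁴ = 1.275×10¹⁰ K⁴.
P = 0.40·5.67×10⁻⁸·1.327·1.275×10¹⁰.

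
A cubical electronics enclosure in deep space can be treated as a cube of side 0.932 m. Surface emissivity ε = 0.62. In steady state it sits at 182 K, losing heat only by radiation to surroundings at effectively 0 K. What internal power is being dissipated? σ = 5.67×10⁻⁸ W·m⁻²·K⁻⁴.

P ≈ 201 W

Steady state: P = εσA T⁴.
A = 6L² = 5.212 m²; T⁴ = (182)⁴ = 1.097×10⁹ K⁴.
P = 0.62 × 5.67×10⁻⁸ × 5.212 × 1.097×10⁹.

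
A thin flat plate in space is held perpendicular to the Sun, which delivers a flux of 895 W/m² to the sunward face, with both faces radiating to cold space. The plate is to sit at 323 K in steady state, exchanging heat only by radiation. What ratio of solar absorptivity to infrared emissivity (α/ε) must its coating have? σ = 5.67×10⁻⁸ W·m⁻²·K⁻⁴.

α/ε ≈ 1.38

Balance: αS·A = εσ·2A·T⁴ ⇒ α/ε = 2σT⁴/S.
α/ε = 2·5.67×10⁻⁸·(323)⁴/895 = 2·5.67×10⁻⁸·1.088×10¹⁰/895.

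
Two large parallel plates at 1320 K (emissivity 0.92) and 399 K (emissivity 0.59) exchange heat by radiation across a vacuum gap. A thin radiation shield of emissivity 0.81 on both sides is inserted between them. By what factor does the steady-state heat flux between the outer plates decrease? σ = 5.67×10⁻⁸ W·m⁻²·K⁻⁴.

factor ≈ 1.82

Without shield: q₀ = σΔ(T⁴)/(1/ε₁+1/ε₂−1) with denominator 1.782.
With shield the two gaps are in series; the resistances add: (1/ε₁+1/ε_s−1)+(1/ε_s+1/ε₂−1) = 1.322+1.929 = 3.251.
Heat-flux ratio q₀/q = 3.251/1.782.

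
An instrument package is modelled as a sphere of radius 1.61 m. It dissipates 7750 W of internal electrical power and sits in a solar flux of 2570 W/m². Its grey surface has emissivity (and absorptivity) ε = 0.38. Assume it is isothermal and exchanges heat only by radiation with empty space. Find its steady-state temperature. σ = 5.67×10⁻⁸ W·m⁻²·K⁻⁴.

At steady state, absorbed solar power + internal power = radiated power.
Absorbed: α·S·A_cross = 0.38·2570·8.143 = 7953 W (cross-section πr²).
Total input = 7953 + 7750 = 15700 W.
Radiated: εσ·A_surf·T⁴ with A_surf = 4πr² = 32.57 m².
T⁴ = 15700/(0.38·5.67×10⁻⁸·32.57) = 2.237×10¹⁰ K⁴.

T ≈ 387 K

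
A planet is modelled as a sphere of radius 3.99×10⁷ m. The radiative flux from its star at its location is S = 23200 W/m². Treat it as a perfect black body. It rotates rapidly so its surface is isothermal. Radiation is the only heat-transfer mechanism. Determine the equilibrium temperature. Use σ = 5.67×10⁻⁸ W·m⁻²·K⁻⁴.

At equilibrium, absorbed power = emitted power.
Absorbing cross-section = πr² = 5.001×10¹⁵ m²; emitting surface = 4πr² = 2.001×10¹⁶ m² (ratio 4).
S·A_cross = εσ·A_surf·T⁴  ⇒  T⁴ = S/(4σ).
T⁴ = 1.00·23200/(4·5.67×10⁻⁸) = 1.023×10¹¹ K⁴.
T = (1.023×10¹¹)^(1/4).

T ≈ 566 K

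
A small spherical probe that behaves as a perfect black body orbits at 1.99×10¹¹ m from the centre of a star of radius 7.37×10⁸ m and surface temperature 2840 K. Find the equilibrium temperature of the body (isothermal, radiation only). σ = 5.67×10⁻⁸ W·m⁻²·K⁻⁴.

T ≈ 122 K

The star's surface emits σT_*⁴; at distance d the flux is S = σT_*⁴(R_*/d)².
S = 5.67×10⁻⁸·(2840)⁴·(7.37×10⁸/1.99×10¹¹)² = 50.59 W/m².
For an isothermal sphere T⁴ = (1−a)S/(4σ) = 2.231×10⁸ K⁴.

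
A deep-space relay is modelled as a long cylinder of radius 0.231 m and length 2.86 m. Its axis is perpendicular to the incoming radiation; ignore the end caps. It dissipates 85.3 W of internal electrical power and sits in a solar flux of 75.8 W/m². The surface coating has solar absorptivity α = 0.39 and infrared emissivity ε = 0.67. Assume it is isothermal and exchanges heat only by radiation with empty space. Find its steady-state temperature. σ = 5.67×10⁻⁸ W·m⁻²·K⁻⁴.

At steady state, absorbed solar power + internal power = radiated power.
Absorbed: α·S·A_cross = 0.39·75.8·1.321 = 39.06 W (cross-section 2rL).
Total input = 39.06 + 85.3 = 124.4 W.
Radiated: εσ·A_surf·T⁴ with A_surf = 2πrL = 4.151 m².
T⁴ = 124.4/(0.67·5.67×10⁻⁸·4.151) = 7.886×10⁸ K⁴.

T ≈ 168 K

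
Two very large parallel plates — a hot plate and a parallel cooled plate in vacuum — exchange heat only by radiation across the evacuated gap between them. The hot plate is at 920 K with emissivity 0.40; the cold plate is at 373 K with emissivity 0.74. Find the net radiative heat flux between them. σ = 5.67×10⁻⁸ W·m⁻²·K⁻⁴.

For two infinite grey parallel plates, q = σ(T₁⁴ − T₂⁴)/(1/ε₁ + 1/ε₂ − 1).
T₁⁴ − T₂⁴ = 7.164×10¹¹ − 1.936×10¹⁰ = 6.970×10¹¹ K⁴.
1/ε₁ + 1/ε₂ − 1 = 2.500 + 1.351 − 1 = 2.851.
q = 5.67×10⁻⁸ × 6.970×10¹¹ / 2.851.

q ≈ 13900 W/m²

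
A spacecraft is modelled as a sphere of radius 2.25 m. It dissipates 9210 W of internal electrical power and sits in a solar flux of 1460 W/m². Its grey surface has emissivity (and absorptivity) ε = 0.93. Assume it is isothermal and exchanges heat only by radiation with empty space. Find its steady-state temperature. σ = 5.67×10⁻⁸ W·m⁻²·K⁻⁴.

At steady state, absorbed solar power + internal power = radiated power.
Absorbed: α·S·A_cross = 0.93·1460·15.90 = 21590 W (cross-section πr²).
Total input = 21590 + 9210 = 30800 W.
Radiated: εσ·A_surf·T⁴ with A_surf = 4πr² = 63.62 m².
T⁴ = 30800/(0.93·5.67×10⁻⁸·63.62) = 9.183×10⁹ K⁴.

T ≈ 310 K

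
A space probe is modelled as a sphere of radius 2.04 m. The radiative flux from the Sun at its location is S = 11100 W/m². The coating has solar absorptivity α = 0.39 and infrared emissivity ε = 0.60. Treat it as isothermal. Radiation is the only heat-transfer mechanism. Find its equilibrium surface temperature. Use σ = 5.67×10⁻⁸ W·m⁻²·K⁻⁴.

T ≈ 422 K

At equilibrium, absorbed power = emitted power.
Absorbing cross-section = πr² = 13.07 m²; emitting surface = 4πr² = 52.30 m² (ratio 4).
αS·A_cross = εσ·A_surf·T⁴  ⇒  T⁴ = αS/(ε·4σ).
T⁴ = 0.390·11100/(0.60·4·5.67×10⁻⁸) = 3.181×10¹⁰ K⁴.
T = (3.181×10¹⁰)^(1/4).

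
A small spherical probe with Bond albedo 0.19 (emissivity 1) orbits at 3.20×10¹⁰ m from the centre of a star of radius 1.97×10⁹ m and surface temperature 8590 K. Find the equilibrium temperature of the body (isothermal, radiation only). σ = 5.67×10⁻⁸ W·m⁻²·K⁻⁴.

The star's surface emits σT_*⁴; at distance d the flux is S = σT_*⁴(R_*/d)².
S = 5.67×10⁻⁸·(8590)⁴·(1.97×10⁹/3.20×10¹⁰)² = 1.170×10⁶ W/m².
For an isothermal sphere T⁴ = (1−a)S/(4σ) = 4.179×10¹² K⁴.

T ≈ 1430 K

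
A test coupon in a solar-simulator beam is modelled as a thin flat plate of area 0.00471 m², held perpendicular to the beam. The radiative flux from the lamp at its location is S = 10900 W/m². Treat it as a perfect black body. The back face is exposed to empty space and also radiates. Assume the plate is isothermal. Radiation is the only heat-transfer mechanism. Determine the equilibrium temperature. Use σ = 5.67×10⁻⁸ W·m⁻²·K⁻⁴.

At equilibrium, absorbed power = emitted power.
Absorbing cross-section = A = 0.004710 m²; emitting surface = 2A = 0.009420 m² (ratio 2).
S·A_cross = εσ·A_surf·T⁴  ⇒  T⁴ = S/(2σ).
T⁴ = 1.00·10900/(2·5.67×10⁻⁸) = 9.612×10¹⁰ K⁴.
T = (9.612×10¹⁰)^(1/4).

T ≈ 557 K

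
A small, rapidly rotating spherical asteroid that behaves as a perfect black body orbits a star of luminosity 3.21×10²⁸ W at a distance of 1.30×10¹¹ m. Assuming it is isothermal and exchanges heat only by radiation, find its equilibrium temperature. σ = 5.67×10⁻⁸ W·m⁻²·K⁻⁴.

T ≈ 904 K

First find the stellar flux at distance d: S = L/(4πd²) = 3.21×10²⁸/(4π·(1.30×10¹¹)²) = 1.512×10⁵ W/m².
For an isothermal sphere, absorbed (1−a)S·πr² = emitted σ·4πr²·T⁴, so T⁴ = (1−a)S/(4σ).
T⁴ = 1.00·1.512×10⁵/(4·5.67×10⁻⁸) = 6.664×10¹¹ K⁴.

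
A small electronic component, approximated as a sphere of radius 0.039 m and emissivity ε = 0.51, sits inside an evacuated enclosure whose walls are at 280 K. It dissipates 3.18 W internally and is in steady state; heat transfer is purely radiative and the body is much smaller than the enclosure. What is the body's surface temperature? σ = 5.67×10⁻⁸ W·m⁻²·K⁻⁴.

For a small grey body in a large enclosure, net radiated power = εσA(T⁴ − T_w⁴).
Steady state: P = εσA(T⁴ − T_w⁴) with A = 4πr² = 0.01911 m².
T⁴ = P/(εσA) + T_w⁴ = 3.18/(0.51·5.67×10⁻⁸·0.01911) + (280)⁴
    = 5.754×10⁹ + 6.147×10⁹ = 1.190×10¹⁰ K⁴.

T ≈ 330 K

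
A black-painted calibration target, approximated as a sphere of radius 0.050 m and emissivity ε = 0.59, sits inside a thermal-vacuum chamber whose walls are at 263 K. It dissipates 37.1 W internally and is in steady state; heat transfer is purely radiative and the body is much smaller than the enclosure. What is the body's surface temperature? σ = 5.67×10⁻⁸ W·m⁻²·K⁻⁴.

T ≈ 447 K

For a small grey body in a large enclosure, net radiated power = εσA(T⁴ − T_w⁴).
Steady state: P = εσA(T⁴ − T_w⁴) with A = 4πr² = 0.03142 m².
T⁴ = P/(εσA) + T_w⁴ = 37.1/(0.59·5.67×10⁻⁸·0.03142) + (263)⁴
    = 3.530×10¹⁰ + 4.784×10⁹ = 4.009×10¹⁰ K⁴.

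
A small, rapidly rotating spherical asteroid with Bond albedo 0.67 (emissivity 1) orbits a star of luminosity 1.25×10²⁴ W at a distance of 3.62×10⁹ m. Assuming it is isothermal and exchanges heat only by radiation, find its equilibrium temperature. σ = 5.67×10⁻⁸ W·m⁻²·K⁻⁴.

First find the stellar flux at distance d: S = L/(4πd²) = 1.25×10²⁴/(4π·(3.62×10⁹)²) = 7591 W/m².
For an isothermal sphere, absorbed (1−a)S·πr² = emitted σ·4πr²·T⁴, so T⁴ = (1−a)S/(4σ).
T⁴ = 0.330·7591/(4·5.67×10⁻⁸) = 1.104×10¹⁰ K⁴.

T ≈ 324 K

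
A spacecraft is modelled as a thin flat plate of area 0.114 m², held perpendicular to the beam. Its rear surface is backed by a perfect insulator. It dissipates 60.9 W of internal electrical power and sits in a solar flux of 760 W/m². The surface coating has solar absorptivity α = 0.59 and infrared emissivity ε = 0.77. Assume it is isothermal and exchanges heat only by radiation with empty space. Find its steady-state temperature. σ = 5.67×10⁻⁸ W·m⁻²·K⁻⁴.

T ≈ 387 K

At steady state, absorbed solar power + internal power = radiated power.
Absorbed: α·S·A_cross = 0.59·760·0.1140 = 51.12 W (cross-section A).
Total input = 51.12 + 60.9 = 112.0 W.
Radiated: εσ·A_surf·T⁴ with A_surf = A = 0.1140 m².
T⁴ = 112.0/(0.77·5.67×10⁻⁸·0.1140) = 2.251×10¹⁰ K⁴.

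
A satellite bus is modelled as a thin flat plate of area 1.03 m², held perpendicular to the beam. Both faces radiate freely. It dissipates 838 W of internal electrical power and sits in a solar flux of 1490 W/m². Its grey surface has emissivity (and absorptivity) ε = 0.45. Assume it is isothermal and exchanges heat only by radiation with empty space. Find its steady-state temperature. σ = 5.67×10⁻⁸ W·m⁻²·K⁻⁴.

T ≈ 413 K

At steady state, absorbed solar power + internal power = radiated power.
Absorbed: α·S·A_cross = 0.45·1490·1.030 = 690.6 W (cross-section A).
Total input = 690.6 + 838 = 1529 W.
Radiated: εσ·A_surf·T⁴ with A_surf = 2A = 2.060 m².
T⁴ = 1529/(0.45·5.67×10⁻⁸·2.060) = 2.908×10¹⁰ K⁴.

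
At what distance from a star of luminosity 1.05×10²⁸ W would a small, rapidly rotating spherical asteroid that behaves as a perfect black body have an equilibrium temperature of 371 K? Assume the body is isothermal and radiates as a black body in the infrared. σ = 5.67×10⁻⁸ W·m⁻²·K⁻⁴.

For an isothermal black-emitting sphere, (1−a)S·πr² = σ·4πr²·T⁴ ⇒ S = 4σT⁴/(1−a).
S = 4·5.67×10⁻⁸·(371)⁴/1.00 = 4297 W/m².
Flux falls as S = L/(4πd²), so d = √(L/(4πS)) = √(1.05×10²⁸/(4π·4297)).

d ≈ 4.41×10¹¹ m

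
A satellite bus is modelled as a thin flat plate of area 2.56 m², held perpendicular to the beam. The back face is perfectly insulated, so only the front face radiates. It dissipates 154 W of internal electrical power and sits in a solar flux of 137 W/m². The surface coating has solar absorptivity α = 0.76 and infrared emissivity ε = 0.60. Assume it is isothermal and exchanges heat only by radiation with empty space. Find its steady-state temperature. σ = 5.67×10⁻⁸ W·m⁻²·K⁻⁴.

T ≈ 264 K

At steady state, absorbed solar power + internal power = radiated power.
Absorbed: α·S·A_cross = 0.76·137·2.560 = 266.5 W (cross-section A).
Total input = 266.5 + 154 = 420.5 W.
Radiated: εσ·A_surf·T⁴ with A_surf = A = 2.560 m².
T⁴ = 420.5/(0.60·5.67×10⁻⁸·2.560) = 4.829×10⁹ K⁴.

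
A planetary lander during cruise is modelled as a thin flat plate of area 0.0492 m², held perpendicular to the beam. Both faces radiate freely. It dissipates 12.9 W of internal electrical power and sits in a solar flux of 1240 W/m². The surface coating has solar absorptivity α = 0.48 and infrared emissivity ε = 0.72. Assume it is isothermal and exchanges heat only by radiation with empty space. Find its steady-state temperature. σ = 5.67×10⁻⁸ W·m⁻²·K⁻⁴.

At steady state, absorbed solar power + internal power = radiated power.
Absorbed: α·S·A_cross = 0.48·1240·0.04920 = 29.28 W (cross-section A).
Total input = 29.28 + 12.9 = 42.18 W.
Radiated: εσ·A_surf·T⁴ with A_surf = 2A = 0.09840 m².
T⁴ = 42.18/(0.72·5.67×10⁻⁸·0.09840) = 1.050×10¹⁰ K⁴.

T ≈ 320 K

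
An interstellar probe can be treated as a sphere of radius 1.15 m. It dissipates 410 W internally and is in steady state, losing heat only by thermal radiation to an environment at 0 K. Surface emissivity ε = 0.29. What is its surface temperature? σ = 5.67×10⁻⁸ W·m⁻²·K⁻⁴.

Steady state: internal power = radiated power, P = εσA T⁴.
Radiating area A = 4πr² = 16.62 m².
T⁴ = P/(εσA) = 410/(0.29·5.67×10⁻⁸·16.62) = 1.500×10⁹ K⁴.
T = (1.500×10⁹)^(1/4).

T ≈ 197 K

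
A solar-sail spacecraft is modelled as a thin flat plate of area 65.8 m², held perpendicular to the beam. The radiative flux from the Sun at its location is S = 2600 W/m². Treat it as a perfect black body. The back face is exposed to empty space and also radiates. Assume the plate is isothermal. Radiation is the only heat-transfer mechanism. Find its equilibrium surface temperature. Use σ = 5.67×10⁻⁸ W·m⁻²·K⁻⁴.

At equilibrium, absorbed power = emitted power.
Absorbing cross-section = A = 65.80 m²; emitting surface = 2A = 131.6 m² (ratio 2).
S·A_cross = εσ·A_surf·T⁴  ⇒  T⁴ = S/(2σ).
T⁴ = 1.00·2600/(2·5.67×10⁻⁸) = 2.293×10¹⁰ K⁴.
T = (2.293×10¹⁰)^(1/4).

T ≈ 389 K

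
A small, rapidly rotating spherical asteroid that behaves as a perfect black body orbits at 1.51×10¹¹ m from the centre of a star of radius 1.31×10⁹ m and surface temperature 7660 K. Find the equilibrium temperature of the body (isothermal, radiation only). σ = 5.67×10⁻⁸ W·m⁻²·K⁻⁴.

The star's surface emits σT_*⁴; at distance d the flux is S = σT_*⁴(R_*/d)².
S = 5.67×10⁻⁸·(7660)⁴·(1.31×10⁹/1.51×10¹¹)² = 14690 W/m².
For an isothermal sphere T⁴ = (1−a)S/(4σ) = 6.478×10¹⁰ K⁴.

T ≈ 504 K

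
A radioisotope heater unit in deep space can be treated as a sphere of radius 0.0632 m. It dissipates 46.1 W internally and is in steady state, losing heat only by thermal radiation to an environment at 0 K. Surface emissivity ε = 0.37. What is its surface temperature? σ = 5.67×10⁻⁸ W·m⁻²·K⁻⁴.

T ≈ 457 K

Steady state: internal power = radiated power, P = εσA T⁴.
Radiating area A = 4πr² = 0.05019 m².
T⁴ = P/(εσA) = 46.1/(0.37·5.67×10⁻⁸·0.05019) = 4.378×10¹⁰ K⁴.
T = (4.378×10¹⁰)^(1/4).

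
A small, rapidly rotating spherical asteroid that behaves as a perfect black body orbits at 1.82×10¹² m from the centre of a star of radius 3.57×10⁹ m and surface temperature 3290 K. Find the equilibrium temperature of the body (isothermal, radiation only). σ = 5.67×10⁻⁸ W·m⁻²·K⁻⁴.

T ≈ 103 K

The star's surface emits σT_*⁴; at distance d the flux is S = σT_*⁴(R_*/d)².
S = 5.67×10⁻⁸·(3290)⁴·(3.57×10⁹/1.82×10¹²)² = 25.56 W/m².
For an isothermal sphere T⁴ = (1−a)S/(4σ) = 1.127×10⁸ K⁴.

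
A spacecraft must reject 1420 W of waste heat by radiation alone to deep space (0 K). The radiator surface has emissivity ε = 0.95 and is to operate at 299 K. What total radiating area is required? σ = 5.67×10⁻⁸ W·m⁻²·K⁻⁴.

P = εσA T⁴ ⇒ A = P/(εσT⁴).
T⁴ = 7.993×10⁹ K⁴.
A = 1420/(0.95 × 5.67×10⁻⁸ × 7.993×10⁹).

A ≈ 3.30 m²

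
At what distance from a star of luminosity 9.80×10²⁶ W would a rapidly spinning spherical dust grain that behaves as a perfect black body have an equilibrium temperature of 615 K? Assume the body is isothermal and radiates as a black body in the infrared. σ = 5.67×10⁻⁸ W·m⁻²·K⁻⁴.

d ≈ 4.90×10¹⁰ m

For an isothermal black-emitting sphere, (1−a)S·πr² = σ·4πr²·T⁴ ⇒ S = 4σT⁴/(1−a).
S = 4·5.67×10⁻⁸·(615)⁴/1.00 = 32440 W/m².
Flux falls as S = L/(4πd²), so d = √(L/(4πS)) = √(9.80×10²⁶/(4π·32440)).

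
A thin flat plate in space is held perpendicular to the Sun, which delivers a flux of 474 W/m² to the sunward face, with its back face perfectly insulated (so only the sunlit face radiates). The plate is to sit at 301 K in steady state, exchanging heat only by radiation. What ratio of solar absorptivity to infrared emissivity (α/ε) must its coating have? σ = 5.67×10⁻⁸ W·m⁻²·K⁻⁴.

Balance: αS·A = εσ·1A·T⁴ ⇒ α/ε = σT⁴/S.
α/ε = 5.67×10⁻⁸·(301)⁴/474 = 5.67×10⁻⁸·8.209×10⁹/474.

α/ε ≈ 0.982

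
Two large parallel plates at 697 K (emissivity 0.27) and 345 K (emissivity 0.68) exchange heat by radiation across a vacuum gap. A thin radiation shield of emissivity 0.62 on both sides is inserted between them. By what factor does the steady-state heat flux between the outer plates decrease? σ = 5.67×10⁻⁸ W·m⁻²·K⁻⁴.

Without shield: q₀ = σΔ(T⁴)/(1/ε₁+1/ε₂−1) with denominator 4.174.
With shield the two gaps are in series; the resistances add: (1/ε₁+1/ε_s−1)+(1/ε_s+1/ε₂−1) = 4.317+2.083 = 6.400.
Heat-flux ratio q₀/q = 6.400/4.174.

factor ≈ 1.53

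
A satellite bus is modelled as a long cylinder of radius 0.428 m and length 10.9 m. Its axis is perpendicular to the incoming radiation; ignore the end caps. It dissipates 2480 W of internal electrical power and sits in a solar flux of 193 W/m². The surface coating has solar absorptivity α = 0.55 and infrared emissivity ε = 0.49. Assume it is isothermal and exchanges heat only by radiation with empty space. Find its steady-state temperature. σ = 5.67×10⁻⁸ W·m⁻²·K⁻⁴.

T ≈ 255 K

At steady state, absorbed solar power + internal power = radiated power.
Absorbed: α·S·A_cross = 0.55·193·9.330 = 990.4 W (cross-section 2rL).
Total input = 990.4 + 2480 = 3470 W.
Radiated: εσ·A_surf·T⁴ with A_surf = 2πrL = 29.31 m².
T⁴ = 3470/(0.49·5.67×10⁻⁸·29.31) = 4.261×10⁹ K⁴.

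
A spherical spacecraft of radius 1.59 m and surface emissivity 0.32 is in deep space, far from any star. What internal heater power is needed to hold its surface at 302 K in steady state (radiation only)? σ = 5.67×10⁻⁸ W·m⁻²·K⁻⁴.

P = εσ·4πr²·T⁴.
4πr² = 31.77 m²; T⁴ = 8.318×10⁹ K⁴.
P = 0.32·5.67×10⁻⁸·31.77·8.318×10⁹.

P ≈ 4790 W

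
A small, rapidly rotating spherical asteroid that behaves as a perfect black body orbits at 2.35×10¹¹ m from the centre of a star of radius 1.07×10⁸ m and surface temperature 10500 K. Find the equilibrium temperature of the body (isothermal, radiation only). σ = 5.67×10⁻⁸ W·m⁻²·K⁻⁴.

The star's surface emits σT_*⁴; at distance d the flux is S = σT_*⁴(R_*/d)².
S = 5.67×10⁻⁸·(10500)⁴·(1.07×10⁸/2.35×10¹¹)² = 142.9 W/m².
For an isothermal sphere T⁴ = (1−a)S/(4σ) = 6.300×10⁸ K⁴.

T ≈ 158 K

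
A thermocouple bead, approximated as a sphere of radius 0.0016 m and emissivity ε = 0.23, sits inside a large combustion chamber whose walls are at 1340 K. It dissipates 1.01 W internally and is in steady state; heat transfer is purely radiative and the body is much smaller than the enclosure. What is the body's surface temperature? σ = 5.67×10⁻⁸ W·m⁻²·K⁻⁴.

T ≈ 1540 K

For a small grey body in a large enclosure, net radiated power = εσA(T⁴ − T_w⁴).
Steady state: P = εσA(T⁴ − T_w⁴) with A = 4πr² = 3.217×10⁻⁵ m².
T⁴ = P/(εσA) + T_w⁴ = 1.01/(0.23·5.67×10⁻⁸·3.217×10⁻⁵) + (1340)⁴
    = 2.407×10¹² + 3.224×10¹² = 5.632×10¹² K⁴.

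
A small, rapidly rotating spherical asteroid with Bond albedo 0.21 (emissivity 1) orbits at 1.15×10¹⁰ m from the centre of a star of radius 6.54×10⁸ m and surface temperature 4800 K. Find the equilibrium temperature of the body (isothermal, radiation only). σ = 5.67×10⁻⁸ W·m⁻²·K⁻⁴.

The star's surface emits σT_*⁴; at distance d the flux is S = σT_*⁴(R_*/d)².
S = 5.67×10⁻⁸·(4800)⁴·(6.54×10⁸/1.15×10¹⁰)² = 97340 W/m².
For an isothermal sphere T⁴ = (1−a)S/(4σ) = 3.391×10¹¹ K⁴.

T ≈ 763 K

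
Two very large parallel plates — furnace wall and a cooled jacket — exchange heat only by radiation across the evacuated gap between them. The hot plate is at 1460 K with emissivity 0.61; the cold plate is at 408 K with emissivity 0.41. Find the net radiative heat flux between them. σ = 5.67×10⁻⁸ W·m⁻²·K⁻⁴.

q ≈ 83200 W/m²

For two infinite grey parallel plates, q = σ(T₁⁴ − T₂⁴)/(1/ε₁ + 1/ε₂ − 1).
T₁⁴ − T₂⁴ = 4.544×10¹² − 2.771×10¹⁰ = 4.516×10¹² K⁴.
1/ε₁ + 1/ε₂ − 1 = 1.639 + 2.439 − 1 = 3.078.
q = 5.67×10⁻⁸ × 4.516×10¹² / 3.078.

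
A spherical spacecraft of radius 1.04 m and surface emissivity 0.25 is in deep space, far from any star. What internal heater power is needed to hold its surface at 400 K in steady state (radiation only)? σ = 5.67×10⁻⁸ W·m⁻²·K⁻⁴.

P ≈ 4930 W

P = εσ·4πr²·T⁴.
4πr² = 13.59 m²; T⁴ = 2.560×10¹⁰ K⁴.
P = 0.25·5.67×10⁻⁸·13.59·2.560×10¹⁰.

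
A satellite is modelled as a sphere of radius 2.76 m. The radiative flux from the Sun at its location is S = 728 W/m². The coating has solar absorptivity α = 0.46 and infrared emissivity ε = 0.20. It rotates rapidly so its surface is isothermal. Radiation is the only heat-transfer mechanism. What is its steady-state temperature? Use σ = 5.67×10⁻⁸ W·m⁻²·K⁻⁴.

At equilibrium, absorbed power = emitted power.
Absorbing cross-section = πr² = 23.93 m²; emitting surface = 4πr² = 95.73 m² (ratio 4).
αS·A_cross = εσ·A_surf·T⁴  ⇒  T⁴ = αS/(ε·4σ).
T⁴ = 0.460·728/(0.20·4·5.67×10⁻⁸) = 7.383×10⁹ K⁴.
T = (7.383×10⁹)^(1/4).

T ≈ 293 K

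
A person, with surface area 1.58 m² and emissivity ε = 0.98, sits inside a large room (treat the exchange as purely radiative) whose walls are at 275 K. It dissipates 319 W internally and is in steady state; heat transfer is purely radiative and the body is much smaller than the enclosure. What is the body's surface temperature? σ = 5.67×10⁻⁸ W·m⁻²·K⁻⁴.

For a small grey body in a large enclosure, net radiated power = εσA(T⁴ − T_w⁴).
Steady state: P = εσA(T⁴ − T_w⁴) with A = 1.58 m².
T⁴ = P/(εσA) + T_w⁴ = 319/(0.98·5.67×10⁻⁸·1.580) + (275)⁴
    = 3.633×10⁹ + 5.719×10⁹ = 9.353×10⁹ K⁴.

T ≈ 311 K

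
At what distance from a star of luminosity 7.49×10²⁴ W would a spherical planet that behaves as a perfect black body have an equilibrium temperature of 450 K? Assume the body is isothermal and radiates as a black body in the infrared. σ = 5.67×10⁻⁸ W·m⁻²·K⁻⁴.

For an isothermal black-emitting sphere, (1−a)S·πr² = σ·4πr²·T⁴ ⇒ S = 4σT⁴/(1−a).
S = 4·5.67×10⁻⁸·(450)⁴/1.00 = 9300 W/m².
Flux falls as S = L/(4πd²), so d = √(L/(4πS)) = √(7.49×10²⁴/(4π·9300)).

d ≈ 8.01×10⁹ m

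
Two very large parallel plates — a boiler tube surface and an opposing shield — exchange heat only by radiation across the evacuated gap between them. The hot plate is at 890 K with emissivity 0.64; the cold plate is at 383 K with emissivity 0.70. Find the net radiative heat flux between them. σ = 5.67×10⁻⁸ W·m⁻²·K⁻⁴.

For two infinite grey parallel plates, q = σ(T₁⁴ − T₂⁴)/(1/ε₁ + 1/ε₂ − 1).
T₁⁴ − T₂⁴ = 6.274×10¹¹ − 2.152×10¹⁰ = 6.059×10¹¹ K⁴.
1/ε₁ + 1/ε₂ − 1 = 1.562 + 1.429 − 1 = 1.991.
q = 5.67×10⁻⁸ × 6.059×10¹¹ / 1.991.

q ≈ 17300 W/m²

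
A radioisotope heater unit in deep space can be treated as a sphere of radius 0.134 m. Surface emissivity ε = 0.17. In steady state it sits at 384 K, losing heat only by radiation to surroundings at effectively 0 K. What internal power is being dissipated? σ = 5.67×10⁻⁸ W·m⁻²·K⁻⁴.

Steady state: P = εσA T⁴.
A = 4πr² = 0.2256 m²; T⁴ = (384)⁴ = 2.174×10¹⁰ K⁴.
P = 0.17 × 5.67×10⁻⁸ × 0.2256 × 2.174×10¹⁰.

P ≈ 47.3 W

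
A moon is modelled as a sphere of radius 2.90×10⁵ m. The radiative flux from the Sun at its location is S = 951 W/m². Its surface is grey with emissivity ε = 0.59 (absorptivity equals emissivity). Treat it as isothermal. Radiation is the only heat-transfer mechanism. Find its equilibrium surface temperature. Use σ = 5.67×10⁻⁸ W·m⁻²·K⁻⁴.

T ≈ 254 K

At equilibrium, absorbed power = emitted power.
Absorbing cross-section = πr² = 2.642×10¹¹ m²; emitting surface = 4πr² = 1.057×10¹² m² (ratio 4).
εS·A_cross = εσ·A_surf·T⁴  ⇒  T⁴ = S/(4σ)   (ε cancels).
T⁴ = 951/(4·5.67×10⁻⁸) = 4.193×10⁹ K⁴.
T = (4.193×10⁹)^(1/4).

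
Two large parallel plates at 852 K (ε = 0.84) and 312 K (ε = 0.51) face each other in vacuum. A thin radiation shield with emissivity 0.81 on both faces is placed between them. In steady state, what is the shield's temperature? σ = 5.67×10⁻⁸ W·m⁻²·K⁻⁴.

T_s ≈ 754 K

In steady state the net flux on the hot side equals that on the cold side.
σ(T₁⁴−T_s⁴)/D₁ = σ(T_s⁴−T₂⁴)/D₂, with D₁ = 1/ε₁+1/ε_s−1 = 1.425, D₂ = 1/ε_s+1/ε₂−1 = 2.195.
Solve for T_s⁴: T_s⁴ = (D₂·T₁⁴ + D₁·T₂⁴)/(D₁+D₂) = 3.233×10¹¹ K⁴.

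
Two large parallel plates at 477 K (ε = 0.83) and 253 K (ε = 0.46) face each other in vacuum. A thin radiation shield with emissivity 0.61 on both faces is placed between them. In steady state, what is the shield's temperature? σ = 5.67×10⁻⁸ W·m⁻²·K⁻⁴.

In steady state the net flux on the hot side equals that on the cold side.
σ(T₁⁴−T_s⁴)/D₁ = σ(T_s⁴−T₂⁴)/D₂, with D₁ = 1/ε₁+1/ε_s−1 = 1.844, D₂ = 1/ε_s+1/ε₂−1 = 2.813.
Solve for T_s⁴: T_s⁴ = (D₂·T₁⁴ + D₁·T₂⁴)/(D₁+D₂) = 3.289×10¹⁰ K⁴.

T_s ≈ 426 K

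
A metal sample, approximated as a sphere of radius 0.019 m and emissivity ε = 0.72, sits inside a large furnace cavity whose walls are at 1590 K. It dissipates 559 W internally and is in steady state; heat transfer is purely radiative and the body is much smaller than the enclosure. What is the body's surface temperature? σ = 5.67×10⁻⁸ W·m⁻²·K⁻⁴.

For a small grey body in a large enclosure, net radiated power = εσA(T⁴ − T_w⁴).
Steady state: P = εσA(T⁴ − T_w⁴) with A = 4πr² = 0.004536 m².
T⁴ = P/(εσA) + T_w⁴ = 559/(0.72·5.67×10⁻⁸·0.004536) + (1590)⁴
    = 3.018×10¹² + 6.391×10¹² = 9.410×10¹² K⁴.

T ≈ 1750 K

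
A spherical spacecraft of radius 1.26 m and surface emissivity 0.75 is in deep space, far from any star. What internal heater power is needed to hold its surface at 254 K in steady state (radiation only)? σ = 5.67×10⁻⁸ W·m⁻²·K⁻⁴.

P ≈ 3530 W

P = εσ·4πr²·T⁴.
4πr² = 19.95 m²; T⁴ = 4.162×10⁹ K⁴.
P = 0.75·5.67×10⁻⁸·19.95·4.162×10⁹.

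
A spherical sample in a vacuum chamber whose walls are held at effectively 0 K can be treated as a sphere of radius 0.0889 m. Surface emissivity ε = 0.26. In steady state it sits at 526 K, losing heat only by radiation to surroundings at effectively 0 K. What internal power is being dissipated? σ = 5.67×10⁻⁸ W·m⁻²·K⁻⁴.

Steady state: P = εσA T⁴.
A = 4πr² = 0.09931 m²; T⁴ = (526)⁴ = 7.655×10¹⁰ K⁴.
P = 0.26 × 5.67×10⁻⁸ × 0.09931 × 7.655×10¹⁰.

P ≈ 112 W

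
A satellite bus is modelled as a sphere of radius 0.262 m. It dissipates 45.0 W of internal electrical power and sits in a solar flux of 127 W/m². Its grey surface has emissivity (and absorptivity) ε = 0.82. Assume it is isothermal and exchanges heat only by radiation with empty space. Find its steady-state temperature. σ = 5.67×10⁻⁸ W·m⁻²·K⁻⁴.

T ≈ 203 K

At steady state, absorbed solar power + internal power = radiated power.
Absorbed: α·S·A_cross = 0.82·127·0.2157 = 22.46 W (cross-section πr²).
Total input = 22.46 + 45.0 = 67.46 W.
Radiated: εσ·A_surf·T⁴ with A_surf = 4πr² = 0.8626 m².
T⁴ = 67.46/(0.82·5.67×10⁻⁸·0.8626) = 1.682×10⁹ K⁴.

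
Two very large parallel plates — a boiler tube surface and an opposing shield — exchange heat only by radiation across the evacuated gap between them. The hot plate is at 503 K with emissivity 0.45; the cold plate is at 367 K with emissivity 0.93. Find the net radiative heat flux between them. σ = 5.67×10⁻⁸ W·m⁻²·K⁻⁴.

q ≈ 1130 W/m²

For two infinite grey parallel plates, q = σ(T₁⁴ − T₂⁴)/(1/ε₁ + 1/ε₂ − 1).
T₁⁴ − T₂⁴ = 6.401×10¹⁰ − 1.814×10¹⁰ = 4.587×10¹⁰ K⁴.
1/ε₁ + 1/ε₂ − 1 = 2.222 + 1.075 − 1 = 2.297.
q = 5.67×10⁻⁸ × 4.587×10¹⁰ / 2.297.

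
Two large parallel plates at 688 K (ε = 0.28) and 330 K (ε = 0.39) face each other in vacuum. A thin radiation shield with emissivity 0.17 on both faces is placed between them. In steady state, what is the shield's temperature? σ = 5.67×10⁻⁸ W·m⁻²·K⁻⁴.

In steady state the net flux on the hot side equals that on the cold side.
σ(T₁⁴−T_s⁴)/D₁ = σ(T_s⁴−T₂⁴)/D₂, with D₁ = 1/ε₁+1/ε_s−1 = 8.454, D₂ = 1/ε_s+1/ε₂−1 = 7.446.
Solve for T_s⁴: T_s⁴ = (D₂·T₁⁴ + D₁·T₂⁴)/(D₁+D₂) = 1.112×10¹¹ K⁴.

T_s ≈ 578 K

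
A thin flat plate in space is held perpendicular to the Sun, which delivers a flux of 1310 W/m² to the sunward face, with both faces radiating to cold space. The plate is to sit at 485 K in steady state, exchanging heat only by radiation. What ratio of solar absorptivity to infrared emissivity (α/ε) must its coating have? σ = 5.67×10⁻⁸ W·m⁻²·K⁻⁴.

α/ε ≈ 4.79

Balance: αS·A = εσ·2A·T⁴ ⇒ α/ε = 2σT⁴/S.
α/ε = 2·5.67×10⁻⁸·(485)⁴/1310 = 2·5.67×10⁻⁸·5.533×10¹⁰/1310.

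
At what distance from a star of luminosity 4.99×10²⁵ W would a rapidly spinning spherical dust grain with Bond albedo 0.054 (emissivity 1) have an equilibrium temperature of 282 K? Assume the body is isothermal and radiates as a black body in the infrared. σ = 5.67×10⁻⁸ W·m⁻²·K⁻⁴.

d ≈ 5.12×10¹⁰ m

For an isothermal black-emitting sphere, (1−a)S·πr² = σ·4πr²·T⁴ ⇒ S = 4σT⁴/(1−a).
S = 4·5.67×10⁻⁸·(282)⁴/0.946 = 1516 W/m².
Flux falls as S = L/(4πd²), so d = √(L/(4πS)) = √(4.99×10²⁵/(4π·1516)).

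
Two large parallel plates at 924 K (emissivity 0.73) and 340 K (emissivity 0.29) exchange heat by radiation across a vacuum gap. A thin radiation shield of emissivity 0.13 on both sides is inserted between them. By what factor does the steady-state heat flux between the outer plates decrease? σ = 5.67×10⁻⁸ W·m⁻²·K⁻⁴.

factor ≈ 4.77

Without shield: q₀ = σΔ(T⁴)/(1/ε₁+1/ε₂−1) with denominator 3.818.
With shield the two gaps are in series; the resistances add: (1/ε₁+1/ε_s−1)+(1/ε_s+1/ε₂−1) = 8.062+10.14 = 18.20.
Heat-flux ratio q₀/q = 18.20/3.818.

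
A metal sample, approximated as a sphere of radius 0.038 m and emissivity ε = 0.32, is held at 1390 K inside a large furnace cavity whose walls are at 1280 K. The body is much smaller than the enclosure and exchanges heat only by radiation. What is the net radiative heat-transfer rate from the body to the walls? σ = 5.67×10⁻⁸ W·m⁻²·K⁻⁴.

For a small grey body in a large enclosure: P_net = εσA(T_body⁴ − T_wall⁴).
A = 4πr² = 0.01815 m²; T_body⁴ − T_wall⁴ = 3.733×10¹² − 2.684×10¹² = 1.049×10¹² K⁴.
|P_net| = 0.32·5.67×10⁻⁸·0.01815·1.049×10¹².

P_net ≈ 345 W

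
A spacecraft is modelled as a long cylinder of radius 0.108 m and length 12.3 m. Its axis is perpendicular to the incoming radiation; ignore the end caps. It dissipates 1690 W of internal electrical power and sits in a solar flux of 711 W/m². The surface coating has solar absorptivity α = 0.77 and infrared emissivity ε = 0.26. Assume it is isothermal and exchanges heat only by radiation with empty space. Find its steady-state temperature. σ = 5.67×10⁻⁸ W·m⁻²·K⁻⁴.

T ≈ 400 K

At steady state, absorbed solar power + internal power = radiated power.
Absorbed: α·S·A_cross = 0.77·711·2.657 = 1455 W (cross-section 2rL).
Total input = 1455 + 1690 = 3145 W.
Radiated: εσ·A_surf·T⁴ with A_surf = 2πrL = 8.347 m².
T⁴ = 3145/(0.26·5.67×10⁻⁸·8.347) = 2.556×10¹⁰ K⁴.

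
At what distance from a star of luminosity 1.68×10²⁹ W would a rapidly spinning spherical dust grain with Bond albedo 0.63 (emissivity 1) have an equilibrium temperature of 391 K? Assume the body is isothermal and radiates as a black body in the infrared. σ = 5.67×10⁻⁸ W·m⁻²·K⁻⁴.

d ≈ 9.66×10¹¹ m

For an isothermal black-emitting sphere, (1−a)S·πr² = σ·4πr²·T⁴ ⇒ S = 4σT⁴/(1−a).
S = 4·5.67×10⁻⁸·(391)⁴/0.370 = 14330 W/m².
Flux falls as S = L/(4πd²), so d = √(L/(4πS)) = √(1.68×10²⁹/(4π·14330)).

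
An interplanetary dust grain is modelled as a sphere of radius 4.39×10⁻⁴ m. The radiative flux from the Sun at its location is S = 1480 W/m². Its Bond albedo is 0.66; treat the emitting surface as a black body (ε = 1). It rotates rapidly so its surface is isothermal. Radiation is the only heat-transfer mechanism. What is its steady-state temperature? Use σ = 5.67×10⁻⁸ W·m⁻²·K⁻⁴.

At equilibrium, absorbed power = emitted power.
Absorbing cross-section = πr² = 6.055×10⁻⁷ m²; emitting surface = 4πr² = 2.422×10⁻⁶ m² (ratio 4).
(1−a)S·A_cross = εσ·A_surf·T⁴  ⇒  T⁴ = (1−a)S/(4σ).
T⁴ = 0.340·1480/(4·5.67×10⁻⁸) = 2.219×10⁹ K⁴.
T = (2.219×10⁹)^(1/4).

T ≈ 217 K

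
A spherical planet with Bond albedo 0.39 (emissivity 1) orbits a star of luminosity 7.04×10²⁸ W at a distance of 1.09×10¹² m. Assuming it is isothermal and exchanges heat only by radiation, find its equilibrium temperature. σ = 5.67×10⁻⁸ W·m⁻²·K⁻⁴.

T ≈ 336 K

First find the stellar flux at distance d: S = L/(4πd²) = 7.04×10²⁸/(4π·(1.09×10¹²)²) = 4715 W/m².
For an isothermal sphere, absorbed (1−a)S·πr² = emitted σ·4πr²·T⁴, so T⁴ = (1−a)S/(4σ).
T⁴ = 0.610·4715/(4·5.67×10⁻⁸) = 1.268×10¹⁰ K⁴.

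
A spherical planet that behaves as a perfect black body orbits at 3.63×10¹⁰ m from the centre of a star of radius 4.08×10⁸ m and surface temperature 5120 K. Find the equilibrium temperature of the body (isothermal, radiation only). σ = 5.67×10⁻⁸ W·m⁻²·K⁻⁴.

T ≈ 384 K

The star's surface emits σT_*⁴; at distance d the flux is S = σT_*⁴(R_*/d)².
S = 5.67×10⁻⁸·(5120)⁴·(4.08×10⁸/3.63×10¹⁰)² = 4922 W/m².
For an isothermal sphere T⁴ = (1−a)S/(4σ) = 2.170×10¹⁰ K⁴.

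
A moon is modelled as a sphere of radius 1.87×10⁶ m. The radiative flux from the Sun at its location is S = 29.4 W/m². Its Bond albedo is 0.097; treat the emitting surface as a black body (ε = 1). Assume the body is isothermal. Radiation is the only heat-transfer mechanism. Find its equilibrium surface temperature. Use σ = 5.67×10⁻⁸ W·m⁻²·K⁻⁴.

At equilibrium, absorbed power = emitted power.
Absorbing cross-section = πr² = 1.099×10¹³ m²; emitting surface = 4πr² = 4.394×10¹³ m² (ratio 4).
(1−a)S·A_cross = εσ·A_surf·T⁴  ⇒  T⁴ = (1−a)S/(4σ).
T⁴ = 0.903·29.4/(4·5.67×10⁻⁸) = 1.171×10⁸ K⁴.
T = (1.171×10⁸)^(1/4).

T ≈ 104 K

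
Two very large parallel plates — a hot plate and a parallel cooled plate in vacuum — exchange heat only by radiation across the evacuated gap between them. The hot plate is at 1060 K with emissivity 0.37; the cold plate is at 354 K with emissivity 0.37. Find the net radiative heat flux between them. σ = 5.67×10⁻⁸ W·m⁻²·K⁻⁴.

q ≈ 16000 W/m²

For two infinite grey parallel plates, q = σ(T₁⁴ − T₂⁴)/(1/ε₁ + 1/ε₂ − 1).
T₁⁴ − T₂⁴ = 1.262×10¹² − 1.570×10¹⁰ = 1.247×10¹² K⁴.
1/ε₁ + 1/ε₂ − 1 = 2.703 + 2.703 − 1 = 4.405.
q = 5.67×10⁻⁸ × 1.247×10¹² / 4.405.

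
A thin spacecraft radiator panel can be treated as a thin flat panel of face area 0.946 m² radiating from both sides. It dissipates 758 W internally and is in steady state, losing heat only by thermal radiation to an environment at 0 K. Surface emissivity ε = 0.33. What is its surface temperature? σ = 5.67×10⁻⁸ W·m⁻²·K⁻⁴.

T ≈ 383 K

Steady state: internal power = radiated power, P = εσA T⁴.
Radiating area A = 2·0.946 = 1.892 m².
T⁴ = P/(εσA) = 758/(0.33·5.67×10⁻⁸·1.892) = 2.141×10¹⁰ K⁴.
T = (2.141×10¹⁰)^(1/4).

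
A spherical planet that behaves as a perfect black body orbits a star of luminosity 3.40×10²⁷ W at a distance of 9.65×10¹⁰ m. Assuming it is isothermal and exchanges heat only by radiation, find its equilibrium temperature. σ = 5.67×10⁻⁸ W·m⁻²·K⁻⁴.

T ≈ 598 K

First find the stellar flux at distance d: S = L/(4πd²) = 3.40×10²⁷/(4π·(9.65×10¹⁰)²) = 29050 W/m².
For an isothermal sphere, absorbed (1−a)S·πr² = emitted σ·4πr²·T⁴, so T⁴ = (1−a)S/(4σ).
T⁴ = 1.00·29050/(4·5.67×10⁻⁸) = 1.281×10¹¹ K⁴.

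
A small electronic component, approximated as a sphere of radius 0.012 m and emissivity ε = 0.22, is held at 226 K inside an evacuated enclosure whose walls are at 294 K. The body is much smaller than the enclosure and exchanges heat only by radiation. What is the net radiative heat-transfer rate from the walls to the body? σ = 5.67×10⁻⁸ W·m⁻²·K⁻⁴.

P_net ≈ 0.110 W

For a small grey body in a large enclosure: P_net = εσA(T_body⁴ − T_wall⁴).
A = 4πr² = 0.001810 m²; T_body⁴ − T_wall⁴ = 2.609×10⁹ − 7.471×10⁹ = -4.862×10⁹ K⁴.
|P_net| = 0.22·5.67×10⁻⁸·0.001810·4.862×10⁹.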